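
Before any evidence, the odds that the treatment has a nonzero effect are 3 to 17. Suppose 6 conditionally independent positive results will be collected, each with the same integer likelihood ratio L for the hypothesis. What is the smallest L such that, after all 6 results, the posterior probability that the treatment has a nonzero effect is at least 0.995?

4

Prior odds = 3/17.
Target odds = 0.995/0.005 = 199.
Need L⁶ ≥ 199 ÷ (3/17) = 3383/3.
3⁶ = 729 < 3383/3 ≤ 4096 = 4⁶, so L = 4.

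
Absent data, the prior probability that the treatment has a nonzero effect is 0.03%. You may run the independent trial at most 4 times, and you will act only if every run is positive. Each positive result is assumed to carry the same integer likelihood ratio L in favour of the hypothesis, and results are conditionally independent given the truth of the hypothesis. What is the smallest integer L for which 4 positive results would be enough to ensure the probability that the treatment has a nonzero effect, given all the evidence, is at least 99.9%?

43

Prior odds = 0.0003/0.9997 = 3/9997.
Target odds = 0.999/0.001 = 999.
Need L⁴ ≥ 999 ÷ (3/9997) = 3329001.
42⁴ = 3111696 < 3329001 ≤ 3418801 = 43⁴, so L = 43.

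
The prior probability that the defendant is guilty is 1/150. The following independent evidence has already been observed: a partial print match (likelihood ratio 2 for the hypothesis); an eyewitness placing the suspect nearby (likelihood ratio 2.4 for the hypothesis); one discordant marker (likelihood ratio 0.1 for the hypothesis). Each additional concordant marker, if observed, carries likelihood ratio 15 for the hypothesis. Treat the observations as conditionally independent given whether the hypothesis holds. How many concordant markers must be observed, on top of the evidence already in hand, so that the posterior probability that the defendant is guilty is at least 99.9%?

5

Prior odds = (1/150)/(149/150) = 1/149.
Combined Bayes factor of the evidence already in hand = 2 × 2.4 × 0.1 = 0.48.
Odds after that evidence = (1/149) × 0.48 = 12/3725.
Target odds = 0.999/0.001 = 999.
Need 15ⁿ ≥ 999 ÷ (12/3725) = 310106.25.
15⁴ = 50625 falls short of 310106.25 but 15⁵ = 759375 reaches it, so n = 5.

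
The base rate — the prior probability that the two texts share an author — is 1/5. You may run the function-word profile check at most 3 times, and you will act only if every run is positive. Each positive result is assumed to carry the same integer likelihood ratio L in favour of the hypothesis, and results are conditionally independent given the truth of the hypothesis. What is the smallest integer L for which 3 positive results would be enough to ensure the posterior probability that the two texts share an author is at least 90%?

Prior odds = 0.2/0.8 = 0.25.
Target odds = 0.9/0.1 = 9.
Need L³ ≥ 9 ÷ 0.25 = 36.
3³ = 27 < 36 ≤ 64 = 4³, so L = 4.

4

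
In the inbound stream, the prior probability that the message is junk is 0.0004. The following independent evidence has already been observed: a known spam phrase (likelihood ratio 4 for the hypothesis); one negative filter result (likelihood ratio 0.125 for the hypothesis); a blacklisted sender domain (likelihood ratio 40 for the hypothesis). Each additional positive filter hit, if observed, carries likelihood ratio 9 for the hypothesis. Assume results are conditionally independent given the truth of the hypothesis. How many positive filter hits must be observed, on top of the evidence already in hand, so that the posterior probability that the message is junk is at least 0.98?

4

Prior odds = 0.0004/0.9996 = 1/2499.
Combined Bayes factor of the evidence already in hand = 4 × 0.125 × 40 = 20.
Odds after that evidence = (1/2499) × 20 = 20/2499.
Target odds = 0.98/0.02 = 49.
Need 9ⁿ ≥ 49 ÷ (20/2499) = 6122.55.
9³ = 729 falls short of 6122.55 but 9⁴ = 6561 reaches it, so n = 4.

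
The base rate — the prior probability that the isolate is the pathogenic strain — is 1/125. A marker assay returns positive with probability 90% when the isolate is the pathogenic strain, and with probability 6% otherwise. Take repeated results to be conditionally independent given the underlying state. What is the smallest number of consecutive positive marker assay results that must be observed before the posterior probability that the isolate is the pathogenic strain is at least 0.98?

Prior odds: 0.008 ÷ 0.992 = 1/124.
Likelihood ratio of a positive result = 0.9/0.06 = 15.
Target odds: 0.98 ÷ 0.02 = 49.
Need (1/124) × 15ⁿ ≥ 49, i.e. 15ⁿ ≥ 6076.
15³ = 3375 falls short of 6076 but 15⁴ = 50625 reaches it, so n = 4.

4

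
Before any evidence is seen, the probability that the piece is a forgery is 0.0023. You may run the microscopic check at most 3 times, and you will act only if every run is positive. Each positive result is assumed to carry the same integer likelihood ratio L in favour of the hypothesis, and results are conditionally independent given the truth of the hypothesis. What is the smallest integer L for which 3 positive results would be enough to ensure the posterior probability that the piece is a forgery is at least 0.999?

Prior odds = 0.0023/0.9977 = 23/9977.
Target odds = 0.999/0.001 = 999.
Need L³ ≥ 999 ÷ (23/9977) = 9967023/23.
75³ = 421875 < 9967023/23 ≤ 438976 = 76³, so L = 76.

76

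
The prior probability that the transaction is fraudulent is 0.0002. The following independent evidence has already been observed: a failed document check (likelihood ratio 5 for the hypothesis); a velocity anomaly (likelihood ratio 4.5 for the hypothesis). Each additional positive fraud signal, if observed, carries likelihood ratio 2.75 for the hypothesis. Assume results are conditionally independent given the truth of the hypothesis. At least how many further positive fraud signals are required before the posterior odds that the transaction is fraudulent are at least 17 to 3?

Prior odds = 0.0002/0.9998 = 1/4999.
Combined Bayes factor of the evidence already in hand = 5 × 4.5 = 22.5.
Odds after that evidence = (1/4999) × 22.5 = 45/9998.
Target odds = 17/3.
Need 2.75ⁿ ≥ 17/3 ÷ (45/9998) = 169966/135.
2.75⁷ = 19487171/16384 falls short of 169966/135 but 2.75⁸ = 214358881/65536 reaches it, so n = 8.

8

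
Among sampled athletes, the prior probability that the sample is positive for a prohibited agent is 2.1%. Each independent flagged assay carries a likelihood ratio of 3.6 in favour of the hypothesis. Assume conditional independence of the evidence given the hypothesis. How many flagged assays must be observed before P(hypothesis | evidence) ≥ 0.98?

7

Prior odds = 0.021/0.979 = 21/979.
Likelihood ratio per flagged assay = 3.6.
Target odds: 0.98 ÷ 0.02 = 49.
Require 3.6ⁿ ≥ 49 ÷ (21/979) = 6853/3.
3.6⁶ = 34012224/15625 falls short of 6853/3 but 3.6⁷ = 612220032/78125 reaches it, so n = 7.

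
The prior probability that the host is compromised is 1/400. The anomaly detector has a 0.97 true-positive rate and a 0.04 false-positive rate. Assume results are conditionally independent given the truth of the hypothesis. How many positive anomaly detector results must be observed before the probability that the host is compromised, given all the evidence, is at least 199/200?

4

Prior odds: 0.0025 ÷ 0.9975 = 1/399.
Likelihood ratio of a positive result = 0.97/0.04 = 24.25.
Target odds: 0.995 ÷ 0.005 = 199.
Need (1/399) × 24.25ⁿ ≥ 199, i.e. 24.25ⁿ ≥ 79401.
24.25³ = 912673/64 falls short of 79401 but 24.25⁴ = 88529281/256 reaches it, so n = 4.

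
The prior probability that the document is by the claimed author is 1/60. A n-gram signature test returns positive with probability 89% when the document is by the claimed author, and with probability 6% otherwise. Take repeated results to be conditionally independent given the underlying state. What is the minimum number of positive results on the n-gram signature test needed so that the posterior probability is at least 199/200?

Prior odds: (1/60) ÷ (59/60) = 1/59.
Likelihood ratio of a positive result = 0.89/0.06 = 89/6.
Target odds: 0.995 ÷ 0.005 = 199.
Need (1/59) × (89/6)ⁿ ≥ 199, i.e. (89/6)ⁿ ≥ 11741.
(89/6)³ = 704969/216 falls short of 11741 but (89/6)⁴ = 62742241/1296 reaches it, so n = 4.

4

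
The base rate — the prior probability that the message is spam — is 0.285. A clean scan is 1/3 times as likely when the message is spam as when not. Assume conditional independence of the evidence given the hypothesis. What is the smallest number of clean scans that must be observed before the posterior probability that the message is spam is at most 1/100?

Prior odds = 0.285/0.715 = 57/143.
Likelihood ratio per clean scan = 1/3.
Target posterior odds = 0.01/0.99 = 1/99.
Require (1/3)ⁿ ≤ 1/99 ÷ (57/143) = 13/513.
(1/3)³ = 1/27 is still above 13/513 but (1/3)⁴ = 1/81 is at or below it, so n = 4.

4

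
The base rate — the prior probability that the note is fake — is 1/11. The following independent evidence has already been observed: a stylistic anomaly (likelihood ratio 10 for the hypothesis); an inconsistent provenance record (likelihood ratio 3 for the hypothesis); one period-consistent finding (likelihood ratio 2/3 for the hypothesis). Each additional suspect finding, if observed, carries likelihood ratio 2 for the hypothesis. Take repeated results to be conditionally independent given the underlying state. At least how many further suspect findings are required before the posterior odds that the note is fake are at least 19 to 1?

Prior odds = (1/11)/(10/11) = 0.1.
Combined Bayes factor of the evidence already in hand = 10 × 3 × (2/3) = 20.
Odds after that evidence = 0.1 × 20 = 2.
Target odds = 19.
Need 2ⁿ ≥ 19 ÷ 2 = 9.5.
2³ = 8 falls short of 9.5 but 2⁴ = 16 reaches it, so n = 4.

4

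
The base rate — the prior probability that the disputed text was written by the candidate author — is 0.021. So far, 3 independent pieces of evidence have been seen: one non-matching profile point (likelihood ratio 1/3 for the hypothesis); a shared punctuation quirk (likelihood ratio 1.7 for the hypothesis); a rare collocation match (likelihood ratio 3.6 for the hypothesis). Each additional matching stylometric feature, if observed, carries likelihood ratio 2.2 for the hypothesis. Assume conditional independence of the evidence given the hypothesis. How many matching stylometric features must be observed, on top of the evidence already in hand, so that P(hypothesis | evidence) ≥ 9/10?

7

Prior odds = 0.021/0.979 = 21/979.
Combined Bayes factor of the evidence already in hand = (1/3) × 1.7 × 3.6 = 2.04.
Odds after that evidence = (21/979) × 2.04 = 1071/24475.
Target odds = 0.9/0.1 = 9.
Need 2.2ⁿ ≥ 9 ÷ (1071/24475) = 24475/119.
2.2⁶ = 1771561/15625 falls short of 24475/119 but 2.2⁷ = 19487171/78125 reaches it, so n = 7.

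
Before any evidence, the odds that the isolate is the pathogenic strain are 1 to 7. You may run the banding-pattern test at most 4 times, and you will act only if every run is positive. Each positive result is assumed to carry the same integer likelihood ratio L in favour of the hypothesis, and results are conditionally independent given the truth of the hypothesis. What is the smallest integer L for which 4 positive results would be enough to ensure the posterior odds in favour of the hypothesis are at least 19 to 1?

4

Prior odds = 1/7.
Target odds = 19.
Need L⁴ ≥ 19 ÷ (1/7) = 133.
3⁴ = 81 < 133 ≤ 256 = 4⁴, so L = 4.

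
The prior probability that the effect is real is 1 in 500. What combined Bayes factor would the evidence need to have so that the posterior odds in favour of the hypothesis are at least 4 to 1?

1996

Prior odds = 0.002/0.998 = 1/499.
Target odds = 4.
Required Bayes factor = 4 ÷ (1/499) = 1996.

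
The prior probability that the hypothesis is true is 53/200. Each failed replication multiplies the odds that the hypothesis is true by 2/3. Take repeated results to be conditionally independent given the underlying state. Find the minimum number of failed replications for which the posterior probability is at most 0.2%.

13

Prior odds: 0.265 ÷ 0.735 = 53/147.
Likelihood ratio per failed replication = 2/3.
Target odds: 0.002 ÷ 0.998 = 1/499.
Require (2/3)ⁿ ≤ 1/499 ÷ (53/147) = 147/26447.
(2/3)¹² = 4096/531441 is still above 147/26447 but (2/3)¹³ = 8192/1594323 is at or below it, so n = 13.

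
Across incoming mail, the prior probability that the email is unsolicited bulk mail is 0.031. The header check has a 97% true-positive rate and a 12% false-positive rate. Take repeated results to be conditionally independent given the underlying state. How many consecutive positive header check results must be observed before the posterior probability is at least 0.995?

5

Prior odds = 0.031/0.969 = 31/969.
Likelihood ratio of a positive result = 0.97/0.12 = 97/12.
Target odds: 0.995 ÷ 0.005 = 199.
Require (97/12)ⁿ ≥ 199 ÷ (31/969) = 192831/31.
(97/12)⁴ = 88529281/20736 falls short of 192831/31 but (97/12)⁵ ≈34510.6 reaches it, so n = 5.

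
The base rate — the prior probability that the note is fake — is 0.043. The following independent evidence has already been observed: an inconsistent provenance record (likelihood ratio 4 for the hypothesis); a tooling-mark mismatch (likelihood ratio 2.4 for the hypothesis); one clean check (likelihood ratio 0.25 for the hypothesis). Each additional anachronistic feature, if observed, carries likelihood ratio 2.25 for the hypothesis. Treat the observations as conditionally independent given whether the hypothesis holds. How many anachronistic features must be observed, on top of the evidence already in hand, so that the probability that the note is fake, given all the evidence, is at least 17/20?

Prior odds = 0.043/0.957 = 43/957.
Combined Bayes factor of the evidence already in hand = 4 × 2.4 × 0.25 = 2.4.
Odds after that evidence = (43/957) × 2.4 = 172/1595.
Target odds = 0.85/0.15 = 17/3.
Need 2.25ⁿ ≥ 17/3 ÷ (172/1595) = 27115/516.
2.25⁴ = 25.62890625 falls short of 27115/516 but 2.25⁵ = 59049/1024 reaches it, so n = 5.

5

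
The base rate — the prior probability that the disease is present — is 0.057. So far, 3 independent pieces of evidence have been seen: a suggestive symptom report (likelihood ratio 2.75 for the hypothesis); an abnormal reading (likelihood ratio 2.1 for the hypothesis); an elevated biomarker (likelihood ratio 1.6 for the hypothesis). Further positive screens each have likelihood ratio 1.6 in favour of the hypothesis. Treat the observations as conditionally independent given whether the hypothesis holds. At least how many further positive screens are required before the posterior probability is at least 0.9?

Prior odds = 0.057/0.943 = 57/943.
Combined Bayes factor of the evidence already in hand = 2.75 × 2.1 × 1.6 = 9.24.
Odds after that evidence = (57/943) × 9.24 = 13167/23575.
Target odds = 0.9/0.1 = 9.
Need 1.6ⁿ ≥ 9 ÷ (13167/23575) = 23575/1463.
1.6⁵ = 10.48576 falls short of 23575/1463 but 1.6⁶ = 262144/15625 reaches it, so n = 6.

6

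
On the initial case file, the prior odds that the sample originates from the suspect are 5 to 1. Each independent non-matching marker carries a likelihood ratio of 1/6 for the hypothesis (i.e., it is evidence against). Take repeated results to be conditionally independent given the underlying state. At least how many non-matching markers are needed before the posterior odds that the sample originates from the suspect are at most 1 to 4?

Prior odds = 5.
Likelihood ratio per non-matching marker = 1/6.
Target odds = 0.25.
Require (1/6)ⁿ ≤ 0.25 ÷ 5 = 0.05.
(1/6)¹ = 1/6 is still above 0.05 but (1/6)² = 1/36 is at or below it, so n = 2.

2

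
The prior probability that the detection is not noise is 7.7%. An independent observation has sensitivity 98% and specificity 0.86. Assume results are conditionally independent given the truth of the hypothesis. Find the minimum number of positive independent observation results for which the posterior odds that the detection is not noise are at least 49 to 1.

Prior odds = 0.077/0.923 = 77/923.
False-positive rate = 1 − 0.86 = 0.14; likelihood ratio of a positive = 0.98/0.14 = 7.
Target odds = 49.
Require 7ⁿ ≥ 49 ÷ (77/923) = 6461/11.
7³ = 343 falls short of 6461/11 but 7⁴ = 2401 reaches it, so n = 4.

4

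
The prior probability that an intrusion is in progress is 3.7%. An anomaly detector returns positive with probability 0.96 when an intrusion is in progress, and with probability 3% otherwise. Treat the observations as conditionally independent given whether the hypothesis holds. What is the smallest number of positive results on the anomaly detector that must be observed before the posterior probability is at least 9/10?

Prior odds: 0.037 ÷ 0.963 = 37/963.
Likelihood ratio of a positive result = 0.96/0.03 = 32.
Target posterior odds = 0.9/0.1 = 9.
Need (37/963) × 32ⁿ ≥ 9, i.e. 32ⁿ ≥ 8667/37.
32¹ = 32 falls short of 8667/37 but 32² = 1024 reaches it, so n = 2.

2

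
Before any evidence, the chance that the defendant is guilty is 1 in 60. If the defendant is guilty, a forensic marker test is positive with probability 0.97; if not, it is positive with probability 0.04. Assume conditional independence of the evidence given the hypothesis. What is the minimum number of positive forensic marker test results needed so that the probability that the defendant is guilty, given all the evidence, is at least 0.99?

Prior odds = (1/60)/(59/60) = 1/59.
Likelihood ratio of a positive = 0.97/0.04 = 24.25.
Target odds: 0.99 ÷ 0.01 = 99.
Require 24.25ⁿ ≥ 99 ÷ (1/59) = 5841.
24.25² = 588.0625 falls short of 5841 but 24.25³ = 912673/64 reaches it, so n = 3.

3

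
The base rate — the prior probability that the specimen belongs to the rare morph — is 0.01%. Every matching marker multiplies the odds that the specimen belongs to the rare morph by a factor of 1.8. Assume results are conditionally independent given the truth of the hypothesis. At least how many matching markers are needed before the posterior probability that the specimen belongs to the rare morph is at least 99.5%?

25

Prior odds: 0.0001 ÷ 0.9999 = 1/9999.
Likelihood ratio per matching marker = 1.8.
Target posterior odds = 0.995/0.005 = 199.
Require 1.8ⁿ ≥ 199 ÷ (1/9999) = 1989801.
1.8²⁴ ≈1.33826e+06 falls short of 1989801 but 1.8²⁵ ≈2.40887e+06 reaches it, so n = 25.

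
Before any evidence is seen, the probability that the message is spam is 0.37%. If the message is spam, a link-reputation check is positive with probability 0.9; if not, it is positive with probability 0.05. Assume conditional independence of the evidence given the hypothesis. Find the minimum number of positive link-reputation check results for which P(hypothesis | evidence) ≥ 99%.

4

Prior odds = 0.0037/0.9963 = 37/9963.
Likelihood ratio of a positive = 0.9/0.05 = 18.
Target posterior odds = 0.99/0.01 = 99.
Need (37/9963) × 18ⁿ ≥ 99, i.e. 18ⁿ ≥ 986337/37.
18³ = 5832 falls short of 986337/37 but 18⁴ = 104976 reaches it, so n = 4.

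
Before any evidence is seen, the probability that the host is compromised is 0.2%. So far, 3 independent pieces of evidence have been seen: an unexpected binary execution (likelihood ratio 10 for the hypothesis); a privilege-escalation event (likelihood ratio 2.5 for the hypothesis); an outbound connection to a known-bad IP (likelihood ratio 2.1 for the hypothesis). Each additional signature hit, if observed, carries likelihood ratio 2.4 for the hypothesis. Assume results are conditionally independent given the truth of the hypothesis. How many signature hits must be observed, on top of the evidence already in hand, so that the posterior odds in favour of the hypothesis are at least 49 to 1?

Prior odds = 0.002/0.998 = 1/499.
Combined Bayes factor of the evidence already in hand = 10 × 2.5 × 2.1 = 52.5.
Odds after that evidence = (1/499) × 52.5 = 105/998.
Target odds = 49.
Need 2.4ⁿ ≥ 49 ÷ (105/998) = 6986/15.
2.4⁷ = 35831808/78125 falls short of 6986/15 but 2.4⁸ = 429981696/390625 reaches it, so n = 8.

8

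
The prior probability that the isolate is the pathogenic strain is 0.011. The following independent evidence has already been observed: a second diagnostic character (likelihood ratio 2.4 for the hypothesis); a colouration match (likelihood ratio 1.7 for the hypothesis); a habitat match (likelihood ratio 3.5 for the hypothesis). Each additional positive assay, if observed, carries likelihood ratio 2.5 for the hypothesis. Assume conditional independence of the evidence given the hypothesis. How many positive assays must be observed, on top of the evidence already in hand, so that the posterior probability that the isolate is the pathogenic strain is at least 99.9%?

10

Prior odds = 0.011/0.989 = 11/989.
Combined Bayes factor of the evidence already in hand = 2.4 × 1.7 × 3.5 = 14.28.
Odds after that evidence = (11/989) × 14.28 = 3927/24725.
Target odds = 0.999/0.001 = 999.
Need 2.5ⁿ ≥ 999 ÷ (3927/24725) = 8233425/1309.
2.5⁹ = 1953125/512 falls short of 8233425/1309 but 2.5¹⁰ = 9765625/1024 reaches it, so n = 10.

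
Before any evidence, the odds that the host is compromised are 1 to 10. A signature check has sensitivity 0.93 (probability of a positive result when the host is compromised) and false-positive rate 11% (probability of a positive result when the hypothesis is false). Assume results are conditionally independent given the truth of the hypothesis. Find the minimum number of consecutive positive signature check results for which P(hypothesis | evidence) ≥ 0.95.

3

Prior odds = 0.1.
Likelihood ratio of a positive result = 0.93/0.11 = 93/11.
Target odds: 0.95 ÷ 0.05 = 19.
Need 0.1 × (93/11)ⁿ ≥ 19, i.e. (93/11)ⁿ ≥ 190.
(93/11)² = 8649/121 falls short of 190 but (93/11)³ = 804357/1331 reaches it, so n = 3.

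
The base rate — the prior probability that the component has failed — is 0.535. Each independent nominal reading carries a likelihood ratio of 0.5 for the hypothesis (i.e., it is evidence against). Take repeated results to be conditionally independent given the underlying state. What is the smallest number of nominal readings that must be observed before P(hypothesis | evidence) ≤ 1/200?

Prior odds: 0.535 ÷ 0.465 = 107/93.
Likelihood ratio per nominal reading = 0.5.
Target odds: 0.005 ÷ 0.995 = 1/199.
Need (107/93) × 0.5ⁿ ≤ 1/199, i.e. 0.5ⁿ ≤ 93/21293.
0.5⁷ = 0.0078125 is still above 93/21293 but 0.5⁸ = 0.00390625 is at or below it, so n = 8.

8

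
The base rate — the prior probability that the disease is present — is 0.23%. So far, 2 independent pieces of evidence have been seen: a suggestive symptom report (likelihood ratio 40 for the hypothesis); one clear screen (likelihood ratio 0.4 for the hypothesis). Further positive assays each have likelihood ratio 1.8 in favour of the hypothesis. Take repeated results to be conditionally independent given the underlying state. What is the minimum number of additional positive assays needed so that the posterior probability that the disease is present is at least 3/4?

Prior odds = 0.0023/0.9977 = 23/9977.
Combined Bayes factor of the evidence already in hand = 40 × 0.4 = 16.
Odds after that evidence = (23/9977) × 16 = 368/9977.
Target odds = 0.75/0.25 = 3.
Need 1.8ⁿ ≥ 3 ÷ (368/9977) = 29931/368.
1.8⁷ = 4782969/78125 falls short of 29931/368 but 1.8⁸ = 43046721/390625 reaches it, so n = 8.

8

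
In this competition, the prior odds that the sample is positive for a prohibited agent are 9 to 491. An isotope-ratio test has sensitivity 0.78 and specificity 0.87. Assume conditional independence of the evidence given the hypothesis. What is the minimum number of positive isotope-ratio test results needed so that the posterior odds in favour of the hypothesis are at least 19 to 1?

4

Prior odds = 9/491.
False-positive rate = 1 − 0.87 = 0.13; likelihood ratio of a positive = 0.78/0.13 = 6.
Target odds = 19.
Need (9/491) × 6ⁿ ≥ 19, i.e. 6ⁿ ≥ 9329/9.
6³ = 216 falls short of 9329/9 but 6⁴ = 1296 reaches it, so n = 4.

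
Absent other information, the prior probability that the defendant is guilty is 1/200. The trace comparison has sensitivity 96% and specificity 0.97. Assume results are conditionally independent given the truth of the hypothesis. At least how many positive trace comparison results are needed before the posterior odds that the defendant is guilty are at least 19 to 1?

3

Prior odds = 0.005/0.995 = 1/199.
False-positive rate = 1 − 0.97 = 0.03; likelihood ratio of a positive = 0.96/0.03 = 32.
Target odds = 19.
Require 32ⁿ ≥ 19 ÷ (1/199) = 3781.
32² = 1024 falls short of 3781 but 32³ = 32768 reaches it, so n = 3.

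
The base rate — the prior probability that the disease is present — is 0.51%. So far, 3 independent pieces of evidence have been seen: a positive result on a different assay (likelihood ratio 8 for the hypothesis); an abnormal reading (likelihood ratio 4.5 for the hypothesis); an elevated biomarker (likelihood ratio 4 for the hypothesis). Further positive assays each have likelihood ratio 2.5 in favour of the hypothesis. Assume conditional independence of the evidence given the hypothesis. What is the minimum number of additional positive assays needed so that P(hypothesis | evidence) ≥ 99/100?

Prior odds = 0.0051/0.9949 = 51/9949.
Combined Bayes factor of the evidence already in hand = 8 × 4.5 × 4 = 144.
Odds after that evidence = (51/9949) × 144 = 7344/9949.
Target odds = 0.99/0.01 = 99.
Need 2.5ⁿ ≥ 99 ÷ (7344/9949) = 109439/816.
2.5⁵ = 97.65625 falls short of 109439/816 but 2.5⁶ = 244.140625 reaches it, so n = 6.

6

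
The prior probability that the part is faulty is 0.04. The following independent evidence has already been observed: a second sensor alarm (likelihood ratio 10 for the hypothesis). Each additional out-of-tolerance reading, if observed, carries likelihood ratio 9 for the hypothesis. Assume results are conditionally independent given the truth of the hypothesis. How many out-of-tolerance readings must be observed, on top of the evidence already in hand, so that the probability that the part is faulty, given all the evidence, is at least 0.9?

Prior odds = 0.04/0.96 = 1/24.
Bayes factor of the evidence already in hand = 10.
Odds after that evidence = (1/24) × 10 = 5/12.
Target odds = 0.9/0.1 = 9.
Need 9ⁿ ≥ 9 ÷ (5/12) = 21.6.
9¹ = 9 falls short of 21.6 but 9² = 81 reaches it, so n = 2.

2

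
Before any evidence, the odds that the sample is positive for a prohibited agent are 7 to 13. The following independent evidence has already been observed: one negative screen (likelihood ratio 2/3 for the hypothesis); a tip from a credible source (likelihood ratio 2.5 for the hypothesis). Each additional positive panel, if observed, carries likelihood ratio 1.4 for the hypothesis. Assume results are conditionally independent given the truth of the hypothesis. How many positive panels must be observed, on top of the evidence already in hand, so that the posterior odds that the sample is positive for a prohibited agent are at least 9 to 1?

7

Prior odds = 7/13.
Combined Bayes factor of the evidence already in hand = (2/3) × 2.5 = 5/3.
Odds after that evidence = (7/13) × 5/3 = 35/39.
Target odds = 9.
Need 1.4ⁿ ≥ 9 ÷ (35/39) = 351/35.
1.4⁶ = 117649/15625 falls short of 351/35 but 1.4⁷ = 823543/78125 reaches it, so n = 7.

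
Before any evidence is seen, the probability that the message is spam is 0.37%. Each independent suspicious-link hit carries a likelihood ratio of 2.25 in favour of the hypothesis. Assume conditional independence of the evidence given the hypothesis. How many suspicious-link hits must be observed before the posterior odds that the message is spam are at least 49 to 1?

12

Prior odds: 0.0037 ÷ 0.9963 = 37/9963.
Likelihood ratio per suspicious-link hit = 2.25.
Target odds = 49.
Need (37/9963) × 2.25ⁿ ≥ 49, i.e. 2.25ⁿ ≥ 488187/37.
2.25¹¹ ≈7481.83 falls short of 488187/37 but 2.25¹² ≈16834.1 reaches it, so n = 12.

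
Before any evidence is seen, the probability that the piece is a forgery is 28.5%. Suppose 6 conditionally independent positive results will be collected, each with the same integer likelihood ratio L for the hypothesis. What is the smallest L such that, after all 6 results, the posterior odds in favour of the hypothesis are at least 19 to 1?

Prior odds = 0.285/0.715 = 57/143.
Target odds = 19.
Need L⁶ ≥ 19 ÷ (57/143) = 143/3.
1⁶ = 1 < 143/3 ≤ 64 = 2⁶, so L = 2.

2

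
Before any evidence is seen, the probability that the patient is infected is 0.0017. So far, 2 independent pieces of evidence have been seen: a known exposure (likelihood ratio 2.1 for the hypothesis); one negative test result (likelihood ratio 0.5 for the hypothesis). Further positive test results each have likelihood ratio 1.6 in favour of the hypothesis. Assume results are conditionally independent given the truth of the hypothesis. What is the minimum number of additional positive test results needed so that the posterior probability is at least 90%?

19

Prior odds = 0.0017/0.9983 = 17/9983.
Combined Bayes factor of the evidence already in hand = 2.1 × 0.5 = 1.05.
Odds after that evidence = (17/9983) × 1.05 = 357/199660.
Target odds = 0.9/0.1 = 9.
Need 1.6ⁿ ≥ 9 ÷ (357/199660) = 598980/119.
1.6¹⁸ ≈4722.37 falls short of 598980/119 but 1.6¹⁹ ≈7555.79 reaches it, so n = 19.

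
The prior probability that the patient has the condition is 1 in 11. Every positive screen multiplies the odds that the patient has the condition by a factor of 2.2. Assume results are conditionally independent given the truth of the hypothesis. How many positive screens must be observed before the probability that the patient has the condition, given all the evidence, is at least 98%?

Prior odds: (1/11) ÷ (10/11) = 0.1.
Likelihood ratio per positive screen = 2.2.
Target odds: 0.98 ÷ 0.02 = 49.
Need 0.1 × 2.2ⁿ ≥ 49, i.e. 2.2ⁿ ≥ 490.
2.2⁷ = 19487171/78125 falls short of 490 but 2.2⁸ = 214358881/390625 reaches it, so n = 8.

8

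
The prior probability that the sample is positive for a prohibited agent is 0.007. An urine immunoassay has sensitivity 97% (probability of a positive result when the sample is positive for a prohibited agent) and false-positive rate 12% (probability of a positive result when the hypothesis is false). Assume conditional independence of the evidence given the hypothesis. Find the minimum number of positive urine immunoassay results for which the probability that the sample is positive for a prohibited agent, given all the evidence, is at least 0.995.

Prior odds: 0.007 ÷ 0.993 = 7/993.
Likelihood ratio of a positive result = 0.97/0.12 = 97/12.
Target odds: 0.995 ÷ 0.005 = 199.
Require (97/12)ⁿ ≥ 199 ÷ (7/993) = 197607/7.
(97/12)⁴ = 88529281/20736 falls short of 197607/7 but (97/12)⁵ ≈34510.6 reaches it, so n = 5.

5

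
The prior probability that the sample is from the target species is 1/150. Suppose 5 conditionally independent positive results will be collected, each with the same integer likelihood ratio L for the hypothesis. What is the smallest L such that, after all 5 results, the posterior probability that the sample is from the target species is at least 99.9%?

11

Prior odds = (1/150)/(149/150) = 1/149.
Target odds = 0.999/0.001 = 999.
Need L⁵ ≥ 999 ÷ (1/149) = 148851.
10⁵ = 100000 < 148851 ≤ 161051 = 11⁵, so L = 11.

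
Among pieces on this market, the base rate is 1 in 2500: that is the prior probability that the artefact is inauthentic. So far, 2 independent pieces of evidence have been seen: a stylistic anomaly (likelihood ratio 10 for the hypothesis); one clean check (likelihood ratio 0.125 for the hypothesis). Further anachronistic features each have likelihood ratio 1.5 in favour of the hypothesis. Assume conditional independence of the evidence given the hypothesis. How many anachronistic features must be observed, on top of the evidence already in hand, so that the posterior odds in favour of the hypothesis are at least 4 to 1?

23

Prior odds = 0.0004/0.9996 = 1/2499.
Combined Bayes factor of the evidence already in hand = 10 × 0.125 = 1.25.
Odds after that evidence = (1/2499) × 1.25 = 5/9996.
Target odds = 4.
Need 1.5ⁿ ≥ 4 ÷ (5/9996) = 7996.8.
1.5²² ≈7481.83 falls short of 7996.8 but 1.5²³ ≈11222.7 reaches it, so n = 23.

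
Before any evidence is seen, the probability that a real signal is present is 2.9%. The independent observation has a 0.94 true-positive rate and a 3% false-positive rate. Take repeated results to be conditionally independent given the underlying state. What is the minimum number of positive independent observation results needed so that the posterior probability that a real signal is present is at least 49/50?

Prior odds = 0.029/0.971 = 29/971.
Likelihood ratio of a positive result = 0.94/0.03 = 94/3.
Target posterior odds = 0.98/0.02 = 49.
Need (29/971) × (94/3)ⁿ ≥ 49, i.e. (94/3)ⁿ ≥ 47579/29.
(94/3)² = 8836/9 falls short of 47579/29 but (94/3)³ = 830584/27 reaches it, so n = 3.

3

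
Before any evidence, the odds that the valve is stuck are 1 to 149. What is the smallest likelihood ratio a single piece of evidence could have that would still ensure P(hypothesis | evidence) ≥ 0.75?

447

Prior odds = 1/149.
Target odds = 0.75/0.25 = 3.
Required Bayes factor = 3 ÷ (1/149) = 447.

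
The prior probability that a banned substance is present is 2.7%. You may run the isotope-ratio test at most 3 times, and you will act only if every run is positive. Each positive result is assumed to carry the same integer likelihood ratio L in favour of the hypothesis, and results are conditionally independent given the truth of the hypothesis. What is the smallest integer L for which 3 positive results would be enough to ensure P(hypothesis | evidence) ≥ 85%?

6

Prior odds = 0.027/0.973 = 27/973.
Target odds = 0.85/0.15 = 17/3.
Need L³ ≥ 17/3 ÷ (27/973) = 16541/81.
5³ = 125 < 16541/81 ≤ 216 = 6³, so L = 6.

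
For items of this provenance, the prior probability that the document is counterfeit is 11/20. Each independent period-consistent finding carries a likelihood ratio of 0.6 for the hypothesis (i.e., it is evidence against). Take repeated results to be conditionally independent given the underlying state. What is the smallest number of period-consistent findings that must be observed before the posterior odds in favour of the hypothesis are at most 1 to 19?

7

Prior odds = 0.55/0.45 = 11/9.
Likelihood ratio per period-consistent finding = 0.6.
Target odds = 1/19.
Need (11/9) × 0.6ⁿ ≤ 1/19, i.e. 0.6ⁿ ≤ 9/209.
0.6⁶ = 729/15625 is still above 9/209 but 0.6⁷ = 2187/78125 is at or below it, so n = 7.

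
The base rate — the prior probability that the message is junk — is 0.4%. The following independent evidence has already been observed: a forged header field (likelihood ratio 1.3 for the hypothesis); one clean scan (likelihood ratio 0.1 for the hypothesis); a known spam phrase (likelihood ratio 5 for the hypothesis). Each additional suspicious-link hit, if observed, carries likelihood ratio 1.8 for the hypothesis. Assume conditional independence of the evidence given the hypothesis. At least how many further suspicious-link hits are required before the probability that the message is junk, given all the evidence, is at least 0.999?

Prior odds = 0.004/0.996 = 1/249.
Combined Bayes factor of the evidence already in hand = 1.3 × 0.1 × 5 = 0.65.
Odds after that evidence = (1/249) × 0.65 = 13/4980.
Target odds = 0.999/0.001 = 999.
Need 1.8ⁿ ≥ 999 ÷ (13/4980) = 4975020/13.
1.8²¹ ≈229468 falls short of 4975020/13 but 1.8²² ≈413043 reaches it, so n = 22.

22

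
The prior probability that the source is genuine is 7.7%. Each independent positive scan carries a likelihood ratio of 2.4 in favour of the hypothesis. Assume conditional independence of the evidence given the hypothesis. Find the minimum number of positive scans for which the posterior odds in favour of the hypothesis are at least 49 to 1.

Prior odds: 0.077 ÷ 0.923 = 77/923.
Likelihood ratio per positive scan = 2.4.
Target odds = 49.
Need (77/923) × 2.4ⁿ ≥ 49, i.e. 2.4ⁿ ≥ 6461/11.
2.4⁷ = 35831808/78125 falls short of 6461/11 but 2.4⁸ = 429981696/390625 reaches it, so n = 8.

8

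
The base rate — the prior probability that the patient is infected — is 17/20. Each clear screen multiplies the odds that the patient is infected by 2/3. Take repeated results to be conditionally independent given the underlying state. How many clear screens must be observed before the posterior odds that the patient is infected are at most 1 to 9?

Prior odds = 0.85/0.15 = 17/3.
Likelihood ratio per clear screen = 2/3.
Target odds = 1/9.
Need (17/3) × (2/3)ⁿ ≤ 1/9, i.e. (2/3)ⁿ ≤ 1/51.
(2/3)⁹ = 512/19683 is still above 1/51 but (2/3)¹⁰ = 1024/59049 is at or below it, so n = 10.

10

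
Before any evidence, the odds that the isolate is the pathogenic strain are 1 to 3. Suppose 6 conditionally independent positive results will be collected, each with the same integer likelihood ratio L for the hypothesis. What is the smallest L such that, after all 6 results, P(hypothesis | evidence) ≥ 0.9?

Prior odds = 1/3.
Target odds = 0.9/0.1 = 9.
Need L⁶ ≥ 9 ÷ (1/3) = 27.
1⁶ = 1 < 27 ≤ 64 = 2⁶, so L = 2.

2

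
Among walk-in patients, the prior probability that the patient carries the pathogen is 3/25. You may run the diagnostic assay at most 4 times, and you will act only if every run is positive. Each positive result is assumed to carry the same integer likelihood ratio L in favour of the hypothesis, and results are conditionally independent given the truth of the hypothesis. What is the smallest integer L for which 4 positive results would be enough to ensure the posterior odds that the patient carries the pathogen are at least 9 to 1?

Prior odds = 0.12/0.88 = 3/22.
Target odds = 9.
Need L⁴ ≥ 9 ÷ (3/22) = 66.
2⁴ = 16 < 66 ≤ 81 = 3⁴, so L = 3.

3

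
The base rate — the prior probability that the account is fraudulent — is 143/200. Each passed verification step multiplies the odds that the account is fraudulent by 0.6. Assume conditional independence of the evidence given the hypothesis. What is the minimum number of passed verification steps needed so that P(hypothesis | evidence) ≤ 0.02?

10

Prior odds: 0.715 ÷ 0.285 = 143/57.
Likelihood ratio per passed verification step = 0.6.
Target odds: 0.02 ÷ 0.98 = 1/49.
Need (143/57) × 0.6ⁿ ≤ 1/49, i.e. 0.6ⁿ ≤ 57/7007.
0.6⁹ = 19683/1953125 is still above 57/7007 but 0.6¹⁰ = 59049/9765625 is at or below it, so n = 10.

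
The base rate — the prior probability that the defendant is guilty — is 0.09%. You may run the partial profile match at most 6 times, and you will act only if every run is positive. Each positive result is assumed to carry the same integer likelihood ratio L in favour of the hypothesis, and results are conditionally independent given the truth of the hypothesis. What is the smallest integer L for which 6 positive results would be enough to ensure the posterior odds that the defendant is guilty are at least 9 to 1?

Prior odds = 0.0009/0.9991 = 9/9991.
Target odds = 9.
Need L⁶ ≥ 9 ÷ (9/9991) = 9991.
4⁶ = 4096 < 9991 ≤ 15625 = 5⁶, so L = 5.

5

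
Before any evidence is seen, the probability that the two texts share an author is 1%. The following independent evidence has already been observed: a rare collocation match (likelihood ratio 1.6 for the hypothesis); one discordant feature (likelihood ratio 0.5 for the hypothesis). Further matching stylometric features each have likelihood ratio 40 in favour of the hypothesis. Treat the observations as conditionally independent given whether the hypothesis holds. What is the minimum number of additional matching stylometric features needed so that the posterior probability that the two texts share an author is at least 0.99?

3

Prior odds = 0.01/0.99 = 1/99.
Combined Bayes factor of the evidence already in hand = 1.6 × 0.5 = 0.8.
Odds after that evidence = (1/99) × 0.8 = 4/495.
Target odds = 0.99/0.01 = 99.
Need 40ⁿ ≥ 99 ÷ (4/495) = 12251.25.
40² = 1600 falls short of 12251.25 but 40³ = 64000 reaches it, so n = 3.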